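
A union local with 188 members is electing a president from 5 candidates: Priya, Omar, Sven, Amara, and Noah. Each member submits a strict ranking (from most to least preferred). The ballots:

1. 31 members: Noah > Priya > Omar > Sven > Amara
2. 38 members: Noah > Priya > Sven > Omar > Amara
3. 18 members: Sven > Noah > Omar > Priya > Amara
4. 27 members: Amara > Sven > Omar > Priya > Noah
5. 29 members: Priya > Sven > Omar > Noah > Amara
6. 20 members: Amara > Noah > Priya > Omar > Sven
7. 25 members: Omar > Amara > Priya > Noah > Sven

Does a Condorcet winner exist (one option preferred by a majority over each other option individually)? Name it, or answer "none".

Noah vs Priya: 107–81 for Noah.
Noah vs Omar: 107–81 for Noah.
Noah vs Sven: 114–74 for Noah.
Noah vs Amara: 116–72 for Noah.
Noah beats every other option head-to-head.

Noah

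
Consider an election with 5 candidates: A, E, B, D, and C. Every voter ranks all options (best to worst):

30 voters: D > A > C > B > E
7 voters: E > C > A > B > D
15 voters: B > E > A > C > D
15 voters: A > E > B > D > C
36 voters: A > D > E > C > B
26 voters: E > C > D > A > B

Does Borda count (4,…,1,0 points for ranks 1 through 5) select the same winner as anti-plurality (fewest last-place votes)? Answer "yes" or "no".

Borda — scores: A 364, E 294, B 127, D 295, C 210. Winner: A.
Anti-plurality — last-place votes: A 0, E 30, B 62, D 22, C 15. Winner: A.
The two methods agree.

yes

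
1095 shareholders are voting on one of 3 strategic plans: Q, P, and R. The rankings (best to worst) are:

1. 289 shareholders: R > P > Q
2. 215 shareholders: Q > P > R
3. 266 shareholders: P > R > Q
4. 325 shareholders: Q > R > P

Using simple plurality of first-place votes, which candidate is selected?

First-place votes: Q 540, P 266, R 289.
Q has the most first-place votes.

Q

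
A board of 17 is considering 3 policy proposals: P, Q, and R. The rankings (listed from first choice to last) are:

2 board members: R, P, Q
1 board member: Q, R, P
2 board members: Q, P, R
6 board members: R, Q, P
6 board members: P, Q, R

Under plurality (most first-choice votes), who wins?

R

First-place votes: P 6, Q 3, R 8.
R has the most first-place votes.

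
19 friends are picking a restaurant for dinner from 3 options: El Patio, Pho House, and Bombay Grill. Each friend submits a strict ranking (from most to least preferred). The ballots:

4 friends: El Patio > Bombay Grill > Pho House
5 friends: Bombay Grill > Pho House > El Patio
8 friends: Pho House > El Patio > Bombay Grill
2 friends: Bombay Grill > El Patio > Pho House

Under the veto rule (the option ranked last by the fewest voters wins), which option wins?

Last-place votes: El Patio 5, Pho House 6, Bombay Grill 8.
El Patio is ranked last by the fewest voters, so El Patio wins.

El Patio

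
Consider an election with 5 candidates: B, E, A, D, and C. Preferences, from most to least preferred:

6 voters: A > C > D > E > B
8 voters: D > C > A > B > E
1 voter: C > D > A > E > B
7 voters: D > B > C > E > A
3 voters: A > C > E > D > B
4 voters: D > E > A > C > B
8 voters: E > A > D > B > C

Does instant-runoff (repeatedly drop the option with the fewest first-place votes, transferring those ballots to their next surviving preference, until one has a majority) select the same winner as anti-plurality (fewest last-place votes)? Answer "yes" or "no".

yes

Instant-runoff — R1 B 0, E 8, A 9, D 19, C 1 (D winner). Winner: D.
Anti-plurality — last-place votes: B 14, E 8, A 7, D 0, C 8. Winner: D.
The two methods agree.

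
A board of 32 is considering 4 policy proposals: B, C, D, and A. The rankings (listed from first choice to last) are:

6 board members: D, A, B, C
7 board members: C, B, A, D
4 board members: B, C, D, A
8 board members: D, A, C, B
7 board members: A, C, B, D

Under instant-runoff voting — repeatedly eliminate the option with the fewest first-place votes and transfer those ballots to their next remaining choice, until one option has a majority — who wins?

Round 1: B 4, C 7, D 14, A 7. Eliminate B.
Round 2: C 11, D 14, A 7. Eliminate A.
Round 3: C 18, D 14. C has a majority.

C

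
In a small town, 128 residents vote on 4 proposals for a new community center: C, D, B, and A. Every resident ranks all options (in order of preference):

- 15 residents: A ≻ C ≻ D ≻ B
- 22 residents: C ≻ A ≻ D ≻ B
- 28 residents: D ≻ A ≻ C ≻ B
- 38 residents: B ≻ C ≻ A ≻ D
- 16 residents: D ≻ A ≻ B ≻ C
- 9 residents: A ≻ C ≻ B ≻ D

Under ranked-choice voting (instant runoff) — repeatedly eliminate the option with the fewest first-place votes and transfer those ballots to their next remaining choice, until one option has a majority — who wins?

Round 1: C 22, D 44, B 38, A 24. Eliminate C.
Round 2: D 44, B 38, A 46. Eliminate B.
Round 3: D 44, A 84. A has a majority.

A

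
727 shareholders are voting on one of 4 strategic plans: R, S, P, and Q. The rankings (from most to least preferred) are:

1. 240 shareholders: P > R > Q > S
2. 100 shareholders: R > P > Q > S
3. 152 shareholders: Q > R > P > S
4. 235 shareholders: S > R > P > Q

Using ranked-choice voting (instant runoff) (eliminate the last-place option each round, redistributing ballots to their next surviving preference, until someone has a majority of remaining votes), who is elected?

Round 1: R 100, S 235, P 240, Q 152. Eliminate R.
Round 2: S 235, P 340, Q 152. Eliminate Q.
Round 3: S 235, P 492. P has a majority.

P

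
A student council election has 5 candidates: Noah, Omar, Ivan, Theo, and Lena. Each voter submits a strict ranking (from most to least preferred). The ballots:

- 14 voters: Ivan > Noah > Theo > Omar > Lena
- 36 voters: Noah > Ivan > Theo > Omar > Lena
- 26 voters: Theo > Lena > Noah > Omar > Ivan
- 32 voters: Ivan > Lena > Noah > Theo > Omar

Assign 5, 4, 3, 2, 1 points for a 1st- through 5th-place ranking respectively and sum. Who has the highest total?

Noah

Noah: 14·4 + 36·5 + 26·3 + 32·3 = 410
Omar: 14·2 + 36·2 + 26·2 + 32·1 = 184
Ivan: 14·5 + 36·4 + 26·1 + 32·5 = 400
Theo: 14·3 + 36·3 + 26·5 + 32·2 = 344
Lena: 14·1 + 36·1 + 26·4 + 32·4 = 282
Noah has the highest Borda score (410).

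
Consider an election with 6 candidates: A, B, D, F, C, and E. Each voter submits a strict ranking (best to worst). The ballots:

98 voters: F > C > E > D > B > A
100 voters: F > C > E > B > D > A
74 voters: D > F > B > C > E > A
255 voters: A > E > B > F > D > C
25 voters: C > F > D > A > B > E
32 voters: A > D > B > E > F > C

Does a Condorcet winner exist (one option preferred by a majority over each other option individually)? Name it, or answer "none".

F vs A: 297–287 for F.
F vs B: 297–287 for F.
F vs D: 478–106 for F.
F vs C: 559–25 for F.
F vs E: 297–287 for F.
F beats every other option head-to-head.

F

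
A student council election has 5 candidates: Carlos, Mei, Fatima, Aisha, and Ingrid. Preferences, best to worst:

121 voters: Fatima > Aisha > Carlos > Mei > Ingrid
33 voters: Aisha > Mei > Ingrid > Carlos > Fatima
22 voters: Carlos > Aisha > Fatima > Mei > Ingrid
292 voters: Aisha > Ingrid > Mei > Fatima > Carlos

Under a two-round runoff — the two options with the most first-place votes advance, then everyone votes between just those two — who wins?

Aisha

Round 1 first-place votes: Carlos 22, Mei 0, Fatima 121, Aisha 325, Ingrid 0.
Aisha and Fatima advance.
Runoff: Aisha is preferred to Fatima by 347 voters; Fatima by 121.
Aisha wins the runoff.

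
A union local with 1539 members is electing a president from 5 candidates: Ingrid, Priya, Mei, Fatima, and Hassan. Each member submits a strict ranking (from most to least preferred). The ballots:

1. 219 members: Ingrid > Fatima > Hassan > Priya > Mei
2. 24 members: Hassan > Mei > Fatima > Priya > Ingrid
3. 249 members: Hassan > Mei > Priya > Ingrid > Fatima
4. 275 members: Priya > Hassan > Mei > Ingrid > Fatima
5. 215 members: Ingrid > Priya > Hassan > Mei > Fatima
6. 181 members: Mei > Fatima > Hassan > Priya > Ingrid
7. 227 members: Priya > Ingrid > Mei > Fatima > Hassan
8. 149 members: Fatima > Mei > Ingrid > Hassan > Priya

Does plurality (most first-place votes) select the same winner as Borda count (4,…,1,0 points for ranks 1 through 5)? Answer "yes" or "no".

Plurality — first-place votes: Ingrid 434, Priya 502, Mei 181, Fatima 149, Hassan 273. Winner: Priya.
Borda — scores: Ingrid 3239, Priya 3575, Mei 3209, Fatima 2071, Hassan 3296. Winner: Priya.
The two methods agree.

yes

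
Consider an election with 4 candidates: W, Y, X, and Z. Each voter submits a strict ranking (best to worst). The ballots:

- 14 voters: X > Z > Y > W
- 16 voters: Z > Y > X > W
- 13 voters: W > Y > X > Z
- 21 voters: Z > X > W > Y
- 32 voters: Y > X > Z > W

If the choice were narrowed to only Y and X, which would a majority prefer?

Y

Voters preferring Y to X: 61; preferring X to Y: 35.
Y wins the head-to-head.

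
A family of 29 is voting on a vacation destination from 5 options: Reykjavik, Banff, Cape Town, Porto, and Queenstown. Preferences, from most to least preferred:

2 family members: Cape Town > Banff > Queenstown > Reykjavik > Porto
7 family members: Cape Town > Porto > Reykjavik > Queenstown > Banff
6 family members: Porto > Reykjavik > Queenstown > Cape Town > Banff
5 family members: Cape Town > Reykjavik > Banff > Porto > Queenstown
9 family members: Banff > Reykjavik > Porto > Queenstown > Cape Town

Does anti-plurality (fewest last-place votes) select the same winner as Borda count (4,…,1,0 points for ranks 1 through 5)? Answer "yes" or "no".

Anti-plurality — last-place votes: Reykjavik 0, Banff 13, Cape Town 9, Porto 2, Queenstown 5. Winner: Reykjavik.
Borda — scores: Reykjavik 76, Banff 52, Cape Town 62, Porto 68, Queenstown 32. Winner: Reykjavik.
The two methods agree.

yes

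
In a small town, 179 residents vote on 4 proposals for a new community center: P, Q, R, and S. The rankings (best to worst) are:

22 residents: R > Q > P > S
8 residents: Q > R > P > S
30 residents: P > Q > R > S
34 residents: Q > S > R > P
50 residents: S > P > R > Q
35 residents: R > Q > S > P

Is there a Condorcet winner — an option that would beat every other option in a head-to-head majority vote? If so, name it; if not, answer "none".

R vs P: 99–80 for R.
R vs Q: 107–72 for R.
R vs S: 95–84 for R.
R beats every other option head-to-head.

R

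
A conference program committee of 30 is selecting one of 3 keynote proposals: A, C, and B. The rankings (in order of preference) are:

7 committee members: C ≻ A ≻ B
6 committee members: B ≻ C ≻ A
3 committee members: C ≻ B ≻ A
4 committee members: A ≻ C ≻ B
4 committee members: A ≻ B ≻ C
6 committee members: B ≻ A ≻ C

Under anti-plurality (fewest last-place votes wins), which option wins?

A

Last-place votes: A 9, C 10, B 11.
A is ranked last by the fewest voters, so A wins.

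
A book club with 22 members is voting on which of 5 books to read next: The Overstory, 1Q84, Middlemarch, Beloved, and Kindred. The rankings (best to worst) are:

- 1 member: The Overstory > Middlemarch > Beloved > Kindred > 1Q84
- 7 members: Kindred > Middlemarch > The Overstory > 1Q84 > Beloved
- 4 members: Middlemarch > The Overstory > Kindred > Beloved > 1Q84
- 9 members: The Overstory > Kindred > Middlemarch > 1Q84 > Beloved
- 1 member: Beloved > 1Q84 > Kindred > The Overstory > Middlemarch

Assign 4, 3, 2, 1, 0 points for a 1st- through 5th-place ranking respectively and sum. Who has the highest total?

The Overstory: 1·4 + 7·2 + 4·3 + 9·4 + 1·1 = 67
1Q84: 1·0 + 7·1 + 4·0 + 9·1 + 1·3 = 19
Middlemarch: 1·3 + 7·3 + 4·4 + 9·2 + 1·0 = 58
Beloved: 1·2 + 7·0 + 4·1 + 9·0 + 1·4 = 10
Kindred: 1·1 + 7·4 + 4·2 + 9·3 + 1·2 = 66
The Overstory has the highest Borda score (67).

The Overstory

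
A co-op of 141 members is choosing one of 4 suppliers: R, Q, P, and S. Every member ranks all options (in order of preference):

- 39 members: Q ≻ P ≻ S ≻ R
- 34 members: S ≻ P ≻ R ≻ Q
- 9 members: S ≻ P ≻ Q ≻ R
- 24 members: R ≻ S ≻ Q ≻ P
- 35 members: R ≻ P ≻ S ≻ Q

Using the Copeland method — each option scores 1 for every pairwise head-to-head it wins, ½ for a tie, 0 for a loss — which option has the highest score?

R: beats Q; loses to P and S → score 1.
Q: loses to R, P, and S → score 0.
P: beats R, Q, and S → score 3.
S: beats R and Q; loses to P → score 2.
P has the best pairwise record.

P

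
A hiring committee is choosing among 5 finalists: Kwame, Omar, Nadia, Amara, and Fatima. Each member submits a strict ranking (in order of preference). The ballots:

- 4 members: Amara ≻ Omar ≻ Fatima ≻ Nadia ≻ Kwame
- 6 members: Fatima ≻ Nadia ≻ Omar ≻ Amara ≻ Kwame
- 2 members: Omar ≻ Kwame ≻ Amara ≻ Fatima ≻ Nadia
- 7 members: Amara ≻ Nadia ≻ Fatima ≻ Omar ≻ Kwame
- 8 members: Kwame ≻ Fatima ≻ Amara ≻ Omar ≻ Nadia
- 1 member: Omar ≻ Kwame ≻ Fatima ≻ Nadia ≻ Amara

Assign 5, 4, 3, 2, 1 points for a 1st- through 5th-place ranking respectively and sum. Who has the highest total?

Kwame: 4·1 + 6·1 + 2·4 + 7·1 + 8·5 + 1·4 = 69
Omar: 4·4 + 6·3 + 2·5 + 7·2 + 8·2 + 1·5 = 79
Nadia: 4·2 + 6·4 + 2·1 + 7·4 + 8·1 + 1·2 = 72
Amara: 4·5 + 6·2 + 2·3 + 7·5 + 8·3 + 1·1 = 98
Fatima: 4·3 + 6·5 + 2·2 + 7·3 + 8·4 + 1·3 = 102
Fatima has the highest Borda score (102).

Fatima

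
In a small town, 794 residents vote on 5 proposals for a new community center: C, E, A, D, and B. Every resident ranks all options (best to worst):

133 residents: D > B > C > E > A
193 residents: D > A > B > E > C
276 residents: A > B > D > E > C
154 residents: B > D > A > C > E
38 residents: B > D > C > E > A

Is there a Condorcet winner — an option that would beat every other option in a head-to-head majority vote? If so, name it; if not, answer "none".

Checking pairwise contests:
E beats C 469–325.
A beats E 623–171.
D beats A 518–276.
B beats D 468–326.
A beats B 469–325.
Every option loses at least one head-to-head, so there is no Condorcet winner.

none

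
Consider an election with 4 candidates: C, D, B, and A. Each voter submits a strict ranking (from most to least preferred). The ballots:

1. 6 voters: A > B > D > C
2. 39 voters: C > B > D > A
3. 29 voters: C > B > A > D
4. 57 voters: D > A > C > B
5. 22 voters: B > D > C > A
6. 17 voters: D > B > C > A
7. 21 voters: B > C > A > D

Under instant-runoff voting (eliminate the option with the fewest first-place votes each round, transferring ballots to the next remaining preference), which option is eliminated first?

A

Round 1: C 68, D 74, B 43, A 6. Eliminate A.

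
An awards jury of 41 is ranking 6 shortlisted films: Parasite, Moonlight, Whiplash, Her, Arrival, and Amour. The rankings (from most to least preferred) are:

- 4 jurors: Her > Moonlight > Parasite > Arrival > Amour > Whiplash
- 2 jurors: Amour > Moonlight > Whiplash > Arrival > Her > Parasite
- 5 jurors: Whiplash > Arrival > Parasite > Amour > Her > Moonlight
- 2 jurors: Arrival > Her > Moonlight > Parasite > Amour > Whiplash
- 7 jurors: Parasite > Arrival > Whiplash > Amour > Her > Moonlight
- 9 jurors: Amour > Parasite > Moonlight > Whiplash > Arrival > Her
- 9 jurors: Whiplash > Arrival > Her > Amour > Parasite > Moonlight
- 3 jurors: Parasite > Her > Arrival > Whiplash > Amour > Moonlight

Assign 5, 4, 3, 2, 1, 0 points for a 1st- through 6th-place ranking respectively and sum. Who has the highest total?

Parasite

Parasite: 4·3 + 2·0 + 5·3 + 2·2 + 7·5 + 9·4 + 9·1 + 3·5 = 126
Moonlight: 4·4 + 2·4 + 5·0 + 2·3 + 7·0 + 9·3 + 9·0 + 3·0 = 57
Whiplash: 4·0 + 2·3 + 5·5 + 2·0 + 7·3 + 9·2 + 9·5 + 3·2 = 121
Her: 4·5 + 2·1 + 5·1 + 2·4 + 7·1 + 9·0 + 9·3 + 3·4 = 81
Arrival: 4·2 + 2·2 + 5·4 + 2·5 + 7·4 + 9·1 + 9·4 + 3·3 = 124
Amour: 4·1 + 2·5 + 5·2 + 2·1 + 7·2 + 9·5 + 9·2 + 3·1 = 106
Parasite has the highest Borda score (126).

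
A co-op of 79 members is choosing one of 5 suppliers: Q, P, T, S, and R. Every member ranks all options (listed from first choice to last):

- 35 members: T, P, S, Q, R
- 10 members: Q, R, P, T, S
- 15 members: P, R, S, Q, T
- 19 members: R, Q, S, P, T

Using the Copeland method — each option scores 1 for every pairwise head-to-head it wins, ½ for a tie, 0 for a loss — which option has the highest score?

P

Q: beats T and R; loses to P and S → score 2.
P: beats Q, T, S, and R → score 4.
T: beats S; loses to Q, P, and R → score 1.
S: beats Q; loses to P, T, and R → score 1.
R: beats T and S; loses to Q and P → score 2.
P has the best pairwise record.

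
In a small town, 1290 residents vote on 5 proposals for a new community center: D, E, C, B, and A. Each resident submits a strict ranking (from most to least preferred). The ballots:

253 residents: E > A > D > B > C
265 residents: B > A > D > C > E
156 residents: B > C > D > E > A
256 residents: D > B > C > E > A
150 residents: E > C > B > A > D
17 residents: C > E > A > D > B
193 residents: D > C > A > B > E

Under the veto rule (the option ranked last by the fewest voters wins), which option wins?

Last-place votes: D 150, E 458, C 253, B 17, A 412.
B is ranked last by the fewest voters, so B wins.

B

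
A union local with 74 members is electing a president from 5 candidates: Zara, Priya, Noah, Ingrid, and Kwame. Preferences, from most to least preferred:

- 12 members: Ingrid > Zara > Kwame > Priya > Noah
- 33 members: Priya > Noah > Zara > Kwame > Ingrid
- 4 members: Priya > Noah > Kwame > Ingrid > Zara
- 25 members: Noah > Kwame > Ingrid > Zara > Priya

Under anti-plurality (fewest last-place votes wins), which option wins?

Last-place votes: Zara 4, Priya 25, Noah 12, Ingrid 33, Kwame 0.
Kwame is ranked last by the fewest voters, so Kwame wins.

Kwame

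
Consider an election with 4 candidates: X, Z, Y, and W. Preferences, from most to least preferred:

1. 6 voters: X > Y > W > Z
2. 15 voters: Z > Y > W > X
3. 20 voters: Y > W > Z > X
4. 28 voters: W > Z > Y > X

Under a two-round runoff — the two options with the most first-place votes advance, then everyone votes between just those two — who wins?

Round 1 first-place votes: X 6, Z 15, Y 20, W 28.
W and Y advance.
Runoff: W is preferred to Y by 28 voters; Y by 41.
Y wins the runoff.

Y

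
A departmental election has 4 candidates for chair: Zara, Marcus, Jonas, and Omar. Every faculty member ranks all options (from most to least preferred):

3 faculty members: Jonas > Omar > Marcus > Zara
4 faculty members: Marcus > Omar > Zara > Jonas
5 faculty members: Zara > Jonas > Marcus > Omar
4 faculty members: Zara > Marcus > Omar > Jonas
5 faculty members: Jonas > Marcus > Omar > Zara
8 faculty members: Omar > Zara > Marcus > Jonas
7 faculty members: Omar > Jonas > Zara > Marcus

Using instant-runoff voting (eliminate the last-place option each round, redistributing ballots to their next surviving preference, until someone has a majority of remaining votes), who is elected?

Omar

Round 1: Zara 9, Marcus 4, Jonas 8, Omar 15. Eliminate Marcus.
Round 2: Zara 9, Jonas 8, Omar 19. Omar has a majority.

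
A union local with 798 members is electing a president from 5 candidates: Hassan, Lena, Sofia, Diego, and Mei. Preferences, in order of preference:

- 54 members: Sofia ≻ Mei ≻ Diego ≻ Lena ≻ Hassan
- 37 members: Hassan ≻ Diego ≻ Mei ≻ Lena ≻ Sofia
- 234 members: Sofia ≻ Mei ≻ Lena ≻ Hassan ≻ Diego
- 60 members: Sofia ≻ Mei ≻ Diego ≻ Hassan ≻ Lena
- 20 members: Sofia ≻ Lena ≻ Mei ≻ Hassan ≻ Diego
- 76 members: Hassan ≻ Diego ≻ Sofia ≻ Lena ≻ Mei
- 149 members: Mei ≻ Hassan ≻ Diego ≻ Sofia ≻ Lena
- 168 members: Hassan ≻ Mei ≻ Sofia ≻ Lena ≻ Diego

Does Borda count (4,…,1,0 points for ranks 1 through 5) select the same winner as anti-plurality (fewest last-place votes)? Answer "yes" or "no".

no

Borda — scores: Hassan 1885, Lena 863, Sofia 2109, Diego 865, Mei 2258. Winner: Mei.
Anti-plurality — last-place votes: Hassan 54, Lena 209, Sofia 37, Diego 422, Mei 76. Winner: Sofia.
The two methods disagree.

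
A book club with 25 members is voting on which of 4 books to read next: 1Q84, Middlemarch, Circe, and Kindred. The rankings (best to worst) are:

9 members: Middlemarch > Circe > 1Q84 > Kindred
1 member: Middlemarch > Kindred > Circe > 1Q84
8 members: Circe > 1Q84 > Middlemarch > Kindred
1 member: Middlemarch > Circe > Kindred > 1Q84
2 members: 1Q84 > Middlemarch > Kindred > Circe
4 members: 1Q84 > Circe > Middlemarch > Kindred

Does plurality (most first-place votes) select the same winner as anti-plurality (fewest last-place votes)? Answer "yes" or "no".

Plurality — first-place votes: 1Q84 6, Middlemarch 11, Circe 8, Kindred 0. Winner: Middlemarch.
Anti-plurality — last-place votes: 1Q84 2, Middlemarch 0, Circe 2, Kindred 21. Winner: Middlemarch.
The two methods agree.

yes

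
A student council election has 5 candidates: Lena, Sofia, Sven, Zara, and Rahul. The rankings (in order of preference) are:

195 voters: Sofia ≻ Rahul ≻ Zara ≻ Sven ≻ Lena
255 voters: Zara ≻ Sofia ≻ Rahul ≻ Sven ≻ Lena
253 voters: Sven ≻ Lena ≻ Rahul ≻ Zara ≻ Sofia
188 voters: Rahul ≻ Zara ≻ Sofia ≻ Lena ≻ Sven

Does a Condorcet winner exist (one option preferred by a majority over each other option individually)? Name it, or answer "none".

Checking pairwise contests:
Sofia beats Lena 638–253.
Zara beats Sofia 696–195.
Sofia beats Sven 638–253.
Rahul beats Zara 636–255.
Sofia beats Rahul 450–441.
Every option loses at least one head-to-head, so there is no Condorcet winner.

none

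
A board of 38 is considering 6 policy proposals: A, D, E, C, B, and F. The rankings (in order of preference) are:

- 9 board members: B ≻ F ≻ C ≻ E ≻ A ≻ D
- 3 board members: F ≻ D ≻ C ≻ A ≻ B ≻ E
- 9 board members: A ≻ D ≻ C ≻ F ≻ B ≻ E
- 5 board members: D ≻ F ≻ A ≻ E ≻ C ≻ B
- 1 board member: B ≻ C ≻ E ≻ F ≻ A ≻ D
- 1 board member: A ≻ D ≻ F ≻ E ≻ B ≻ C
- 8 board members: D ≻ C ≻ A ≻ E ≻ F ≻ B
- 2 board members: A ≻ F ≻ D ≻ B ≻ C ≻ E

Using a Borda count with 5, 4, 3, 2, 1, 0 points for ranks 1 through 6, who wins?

A: 9·1 + 3·2 + 9·5 + 5·3 + 1·1 + 1·5 + 8·3 + 2·5 = 115
D: 9·0 + 3·4 + 9·4 + 5·5 + 1·0 + 1·4 + 8·5 + 2·3 = 123
E: 9·2 + 3·0 + 9·0 + 5·2 + 1·3 + 1·2 + 8·2 + 2·0 = 49
C: 9·3 + 3·3 + 9·3 + 5·1 + 1·4 + 1·0 + 8·4 + 2·1 = 106
B: 9·5 + 3·1 + 9·1 + 5·0 + 1·5 + 1·1 + 8·0 + 2·2 = 67
F: 9·4 + 3·5 + 9·2 + 5·4 + 1·2 + 1·3 + 8·1 + 2·4 = 110
D has the highest Borda score (123).

D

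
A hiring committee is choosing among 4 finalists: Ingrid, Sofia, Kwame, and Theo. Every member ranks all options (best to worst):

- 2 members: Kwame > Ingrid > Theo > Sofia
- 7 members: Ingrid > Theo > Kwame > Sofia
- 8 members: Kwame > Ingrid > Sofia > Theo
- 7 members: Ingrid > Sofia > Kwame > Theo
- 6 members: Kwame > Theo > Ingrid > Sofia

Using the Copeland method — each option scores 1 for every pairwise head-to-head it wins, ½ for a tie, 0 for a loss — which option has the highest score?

Ingrid: beats Sofia and Theo; loses to Kwame → score 2.
Sofia: ties Theo; loses to Ingrid and Kwame → score 0.5.
Kwame: beats Ingrid, Sofia, and Theo → score 3.
Theo: ties Sofia; loses to Ingrid and Kwame → score 0.5.
Kwame has the best pairwise record.

Kwame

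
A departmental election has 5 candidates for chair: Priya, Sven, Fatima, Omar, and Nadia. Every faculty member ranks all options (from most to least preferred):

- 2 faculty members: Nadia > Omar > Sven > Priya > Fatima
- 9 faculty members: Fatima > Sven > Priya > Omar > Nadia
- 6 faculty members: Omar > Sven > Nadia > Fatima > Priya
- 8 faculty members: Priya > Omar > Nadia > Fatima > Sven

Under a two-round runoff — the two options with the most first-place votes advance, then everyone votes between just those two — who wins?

Round 1 first-place votes: Priya 8, Sven 0, Fatima 9, Omar 6, Nadia 2.
Fatima and Priya advance.
Runoff: Fatima is preferred to Priya by 15 voters; Priya by 10.
Fatima wins the runoff.

Fatima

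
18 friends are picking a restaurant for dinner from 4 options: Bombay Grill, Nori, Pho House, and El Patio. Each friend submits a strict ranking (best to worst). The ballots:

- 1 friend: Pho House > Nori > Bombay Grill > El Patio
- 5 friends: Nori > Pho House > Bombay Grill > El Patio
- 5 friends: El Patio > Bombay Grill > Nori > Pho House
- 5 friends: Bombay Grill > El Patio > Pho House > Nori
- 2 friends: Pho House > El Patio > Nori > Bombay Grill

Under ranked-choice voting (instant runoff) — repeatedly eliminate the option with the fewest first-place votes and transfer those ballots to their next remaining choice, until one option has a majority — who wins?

Round 1: Bombay Grill 5, Nori 5, Pho House 3, El Patio 5. Eliminate Pho House.
Round 2: Bombay Grill 5, Nori 6, El Patio 7. Eliminate Bombay Grill.
Round 3: Nori 6, El Patio 12. El Patio has a majority.

El Patio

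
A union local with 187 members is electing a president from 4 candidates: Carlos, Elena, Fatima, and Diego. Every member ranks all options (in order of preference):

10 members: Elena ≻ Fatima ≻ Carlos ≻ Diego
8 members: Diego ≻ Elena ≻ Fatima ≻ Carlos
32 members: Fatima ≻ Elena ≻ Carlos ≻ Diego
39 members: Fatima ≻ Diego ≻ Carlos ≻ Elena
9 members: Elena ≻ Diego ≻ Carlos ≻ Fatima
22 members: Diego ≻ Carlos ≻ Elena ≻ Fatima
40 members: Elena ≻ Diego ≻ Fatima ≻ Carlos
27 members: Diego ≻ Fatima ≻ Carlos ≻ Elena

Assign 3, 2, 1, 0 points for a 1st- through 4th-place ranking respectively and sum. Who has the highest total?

Carlos: 10·1 + 8·0 + 32·1 + 39·1 + 9·1 + 22·2 + 40·0 + 27·1 = 161
Elena: 10·3 + 8·2 + 32·2 + 39·0 + 9·3 + 22·1 + 40·3 + 27·0 = 279
Fatima: 10·2 + 8·1 + 32·3 + 39·3 + 9·0 + 22·0 + 40·1 + 27·2 = 335
Diego: 10·0 + 8·3 + 32·0 + 39·2 + 9·2 + 22·3 + 40·2 + 27·3 = 347
Diego has the highest Borda score (347).

Diego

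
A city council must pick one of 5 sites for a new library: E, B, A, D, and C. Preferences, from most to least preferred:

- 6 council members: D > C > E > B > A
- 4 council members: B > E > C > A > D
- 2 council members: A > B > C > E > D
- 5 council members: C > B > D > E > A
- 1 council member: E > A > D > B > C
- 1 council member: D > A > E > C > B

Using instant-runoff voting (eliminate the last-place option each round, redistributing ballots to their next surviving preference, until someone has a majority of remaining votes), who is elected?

B

Round 1: E 1, B 4, A 2, D 7, C 5. Eliminate E.
Round 2: B 4, A 3, D 7, C 5. Eliminate A.
Round 3: B 6, D 8, C 5. Eliminate C.
Round 4: B 11, D 8. B has a majority.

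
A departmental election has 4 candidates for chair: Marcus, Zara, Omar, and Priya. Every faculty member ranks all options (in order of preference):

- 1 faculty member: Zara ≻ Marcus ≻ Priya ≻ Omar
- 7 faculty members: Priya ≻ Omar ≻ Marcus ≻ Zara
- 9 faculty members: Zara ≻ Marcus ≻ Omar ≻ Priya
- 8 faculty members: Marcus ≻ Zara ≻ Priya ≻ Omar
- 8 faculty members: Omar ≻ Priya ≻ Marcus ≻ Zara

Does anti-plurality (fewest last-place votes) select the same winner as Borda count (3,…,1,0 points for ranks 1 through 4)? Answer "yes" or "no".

yes

Anti-plurality — last-place votes: Marcus 0, Zara 15, Omar 9, Priya 9. Winner: Marcus.
Borda — scores: Marcus 59, Zara 46, Omar 47, Priya 46. Winner: Marcus.
The two methods agree.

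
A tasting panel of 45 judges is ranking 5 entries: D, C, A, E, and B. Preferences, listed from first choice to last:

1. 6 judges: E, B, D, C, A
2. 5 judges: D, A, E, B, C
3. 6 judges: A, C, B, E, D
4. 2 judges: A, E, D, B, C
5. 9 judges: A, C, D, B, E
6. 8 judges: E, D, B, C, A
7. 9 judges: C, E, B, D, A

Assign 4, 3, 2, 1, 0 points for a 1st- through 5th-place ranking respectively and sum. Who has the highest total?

E

D: 6·2 + 5·4 + 6·0 + 2·2 + 9·2 + 8·3 + 9·1 = 87
C: 6·1 + 5·0 + 6·3 + 2·0 + 9·3 + 8·1 + 9·4 = 95
A: 6·0 + 5·3 + 6·4 + 2·4 + 9·4 + 8·0 + 9·0 = 83
E: 6·4 + 5·2 + 6·1 + 2·3 + 9·0 + 8·4 + 9·3 = 105
B: 6·3 + 5·1 + 6·2 + 2·1 + 9·1 + 8·2 + 9·2 = 80
E has the highest Borda score (105).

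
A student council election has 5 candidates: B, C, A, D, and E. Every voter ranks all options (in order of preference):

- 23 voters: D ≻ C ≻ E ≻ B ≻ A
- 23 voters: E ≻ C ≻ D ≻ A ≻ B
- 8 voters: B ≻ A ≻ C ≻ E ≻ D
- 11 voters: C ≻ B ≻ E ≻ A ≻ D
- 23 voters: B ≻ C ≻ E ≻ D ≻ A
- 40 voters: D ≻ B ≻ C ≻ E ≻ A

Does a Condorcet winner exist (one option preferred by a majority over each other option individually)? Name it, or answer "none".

Checking pairwise contests:
D beats B 86–42.
B beats C 71–57.
B beats A 105–23.
C beats D 65–63.
B beats E 82–46.
Every option loses at least one head-to-head, so there is no Condorcet winner.

none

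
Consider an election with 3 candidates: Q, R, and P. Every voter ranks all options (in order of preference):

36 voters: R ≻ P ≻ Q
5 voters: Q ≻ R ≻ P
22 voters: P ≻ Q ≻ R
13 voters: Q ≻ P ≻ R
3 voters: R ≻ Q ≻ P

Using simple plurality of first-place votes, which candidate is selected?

R

First-place votes: Q 18, R 39, P 22.
R has the most first-place votes.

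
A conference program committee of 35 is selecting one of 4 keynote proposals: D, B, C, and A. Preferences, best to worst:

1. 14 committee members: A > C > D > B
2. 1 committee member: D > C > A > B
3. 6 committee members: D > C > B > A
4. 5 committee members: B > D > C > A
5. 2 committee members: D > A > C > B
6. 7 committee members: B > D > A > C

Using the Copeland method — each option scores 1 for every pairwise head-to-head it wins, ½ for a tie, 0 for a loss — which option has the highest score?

D: beats B, C, and A → score 3.
B: beats A; loses to D and C → score 1.
C: beats B; loses to D and A → score 1.
A: beats C; loses to D and B → score 1.
D has the best pairwise record.

D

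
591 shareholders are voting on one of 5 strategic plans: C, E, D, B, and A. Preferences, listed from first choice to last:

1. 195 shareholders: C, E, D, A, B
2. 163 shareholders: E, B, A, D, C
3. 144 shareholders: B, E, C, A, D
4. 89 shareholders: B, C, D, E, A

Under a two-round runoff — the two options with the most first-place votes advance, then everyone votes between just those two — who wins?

Round 1 first-place votes: C 195, E 163, D 0, B 233, A 0.
B and C advance.
Runoff: B is preferred to C by 396 voters; C by 195.
B wins the runoff.

B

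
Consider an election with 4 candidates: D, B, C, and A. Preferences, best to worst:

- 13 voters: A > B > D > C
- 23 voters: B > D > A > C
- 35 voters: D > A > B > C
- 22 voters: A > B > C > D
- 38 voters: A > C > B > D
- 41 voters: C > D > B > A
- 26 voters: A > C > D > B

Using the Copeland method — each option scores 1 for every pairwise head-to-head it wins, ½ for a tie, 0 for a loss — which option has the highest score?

D: beats B; ties A; loses to C → score 1.5.
B: loses to D, C, and A → score 0.
C: beats D and B; loses to A → score 2.
A: beats B and C; ties D → score 2.5.
A has the best pairwise record.

A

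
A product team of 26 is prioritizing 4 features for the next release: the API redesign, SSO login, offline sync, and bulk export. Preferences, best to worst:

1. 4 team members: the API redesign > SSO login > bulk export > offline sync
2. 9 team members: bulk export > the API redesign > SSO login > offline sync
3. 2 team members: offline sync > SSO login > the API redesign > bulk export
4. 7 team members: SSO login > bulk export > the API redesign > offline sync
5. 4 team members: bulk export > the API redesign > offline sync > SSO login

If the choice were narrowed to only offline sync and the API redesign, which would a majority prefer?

the API redesign

Voters preferring offline sync to the API redesign: 2; preferring the API redesign to offline sync: 24.
the API redesign wins the head-to-head.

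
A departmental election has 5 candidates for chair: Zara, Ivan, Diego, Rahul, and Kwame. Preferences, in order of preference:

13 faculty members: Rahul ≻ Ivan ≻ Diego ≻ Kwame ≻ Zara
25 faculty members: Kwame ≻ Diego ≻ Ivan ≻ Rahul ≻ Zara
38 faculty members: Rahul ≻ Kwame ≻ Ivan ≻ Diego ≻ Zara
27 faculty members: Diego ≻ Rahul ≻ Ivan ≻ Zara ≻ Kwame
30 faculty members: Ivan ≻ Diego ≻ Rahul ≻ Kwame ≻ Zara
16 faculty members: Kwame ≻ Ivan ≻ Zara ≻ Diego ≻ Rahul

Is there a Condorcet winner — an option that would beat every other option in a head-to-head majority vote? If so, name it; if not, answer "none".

none

Checking pairwise contests:
Ivan beats Zara 149–0.
Rahul beats Ivan 78–71.
Ivan beats Diego 97–52.
Diego beats Rahul 98–51.
Rahul beats Kwame 108–41.
Every option loses at least one head-to-head, so there is no Condorcet winner.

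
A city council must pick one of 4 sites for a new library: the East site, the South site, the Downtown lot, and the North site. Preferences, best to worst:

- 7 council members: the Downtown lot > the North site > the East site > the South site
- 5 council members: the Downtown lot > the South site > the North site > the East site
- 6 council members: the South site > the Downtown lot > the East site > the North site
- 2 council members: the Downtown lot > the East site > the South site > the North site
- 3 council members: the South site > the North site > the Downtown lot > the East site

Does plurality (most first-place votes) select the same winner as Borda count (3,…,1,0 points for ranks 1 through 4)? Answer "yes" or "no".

yes

Plurality — first-place votes: the East site 0, the South site 9, the Downtown lot 14, the North site 0. Winner: the Downtown lot.
Borda — scores: the East site 17, the South site 39, the Downtown lot 57, the North site 25. Winner: the Downtown lot.
The two methods agree.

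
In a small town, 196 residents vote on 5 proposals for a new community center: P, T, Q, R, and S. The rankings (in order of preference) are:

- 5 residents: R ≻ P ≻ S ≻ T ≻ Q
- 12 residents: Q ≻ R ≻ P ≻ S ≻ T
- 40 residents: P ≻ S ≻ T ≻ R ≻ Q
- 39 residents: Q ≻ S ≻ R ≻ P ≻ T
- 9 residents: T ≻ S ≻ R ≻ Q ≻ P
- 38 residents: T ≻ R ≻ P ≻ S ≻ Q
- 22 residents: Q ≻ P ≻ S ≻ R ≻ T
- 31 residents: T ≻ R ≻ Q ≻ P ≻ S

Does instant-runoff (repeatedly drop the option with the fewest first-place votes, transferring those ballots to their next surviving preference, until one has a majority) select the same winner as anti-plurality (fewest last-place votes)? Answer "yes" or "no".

Instant-runoff — R1 P 40, T 78, Q 73, R 5, S 0 (S out); R2 P 40, T 78, Q 73, R 5 (R out); R3 P 45, T 78, Q 73 (P out); R4 T 123, Q 73 (T winner). Winner: T.
Anti-plurality — last-place votes: P 9, T 73, Q 83, R 0, S 31. Winner: R.
The two methods disagree.

no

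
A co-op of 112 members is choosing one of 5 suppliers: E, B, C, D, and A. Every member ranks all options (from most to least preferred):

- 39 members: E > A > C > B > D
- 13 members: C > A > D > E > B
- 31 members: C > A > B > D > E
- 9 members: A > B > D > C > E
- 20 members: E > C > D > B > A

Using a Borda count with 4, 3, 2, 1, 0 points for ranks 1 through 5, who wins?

C

E: 39·4 + 13·1 + 31·0 + 9·0 + 20·4 = 249
B: 39·1 + 13·0 + 31·2 + 9·3 + 20·1 = 148
C: 39·2 + 13·4 + 31·4 + 9·1 + 20·3 = 323
D: 39·0 + 13·2 + 31·1 + 9·2 + 20·2 = 115
A: 39·3 + 13·3 + 31·3 + 9·4 + 20·0 = 285
C has the highest Borda score (323).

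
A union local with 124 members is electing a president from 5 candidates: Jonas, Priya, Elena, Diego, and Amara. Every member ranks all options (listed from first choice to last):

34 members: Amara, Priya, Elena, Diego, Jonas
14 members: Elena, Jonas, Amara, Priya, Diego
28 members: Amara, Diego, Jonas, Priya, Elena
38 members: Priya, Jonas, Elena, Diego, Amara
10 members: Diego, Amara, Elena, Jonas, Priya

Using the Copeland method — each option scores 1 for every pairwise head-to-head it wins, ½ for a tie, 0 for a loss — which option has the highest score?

Amara

Jonas: beats Elena; loses to Priya, Diego, and Amara → score 1.
Priya: beats Jonas, Elena, and Diego; loses to Amara → score 3.
Elena: beats Diego; loses to Jonas, Priya, and Amara → score 1.
Diego: beats Jonas; loses to Priya, Elena, and Amara → score 1.
Amara: beats Jonas, Priya, Elena, and Diego → score 4.
Amara has the best pairwise record.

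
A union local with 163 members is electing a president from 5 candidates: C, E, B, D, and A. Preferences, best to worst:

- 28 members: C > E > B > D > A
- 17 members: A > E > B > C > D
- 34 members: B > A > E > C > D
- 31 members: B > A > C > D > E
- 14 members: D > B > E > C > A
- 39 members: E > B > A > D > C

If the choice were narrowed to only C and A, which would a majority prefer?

A

Voters preferring C to A: 42; preferring A to C: 121.
A wins the head-to-head.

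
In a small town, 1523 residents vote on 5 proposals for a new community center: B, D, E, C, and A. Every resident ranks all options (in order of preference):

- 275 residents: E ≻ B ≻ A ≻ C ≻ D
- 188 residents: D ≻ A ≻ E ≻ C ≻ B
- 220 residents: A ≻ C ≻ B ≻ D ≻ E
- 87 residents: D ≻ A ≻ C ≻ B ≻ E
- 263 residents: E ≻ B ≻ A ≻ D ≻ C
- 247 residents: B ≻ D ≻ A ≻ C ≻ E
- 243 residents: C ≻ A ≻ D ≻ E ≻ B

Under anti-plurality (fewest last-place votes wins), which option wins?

A

Last-place votes: B 431, D 275, E 554, C 263, A 0.
A is ranked last by the fewest voters, so A wins.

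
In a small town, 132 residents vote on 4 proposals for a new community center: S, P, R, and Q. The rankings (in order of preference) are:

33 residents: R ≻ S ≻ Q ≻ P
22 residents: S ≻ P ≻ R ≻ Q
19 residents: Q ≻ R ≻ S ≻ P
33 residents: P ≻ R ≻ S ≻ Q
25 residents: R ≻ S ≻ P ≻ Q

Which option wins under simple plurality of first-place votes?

R

First-place votes: S 22, P 33, R 58, Q 19.
R has the most first-place votes.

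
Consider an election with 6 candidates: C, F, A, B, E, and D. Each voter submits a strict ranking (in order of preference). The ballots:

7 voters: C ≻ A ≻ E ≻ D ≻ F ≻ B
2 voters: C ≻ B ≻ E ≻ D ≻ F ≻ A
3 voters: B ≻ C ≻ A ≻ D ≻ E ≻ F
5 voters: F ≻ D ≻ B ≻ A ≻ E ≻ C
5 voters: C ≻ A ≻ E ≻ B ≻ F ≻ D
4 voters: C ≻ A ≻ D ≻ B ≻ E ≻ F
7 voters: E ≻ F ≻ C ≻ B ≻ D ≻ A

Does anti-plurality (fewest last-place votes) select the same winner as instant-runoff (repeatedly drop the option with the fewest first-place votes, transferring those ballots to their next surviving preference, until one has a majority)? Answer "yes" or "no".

no

Anti-plurality — last-place votes: C 5, F 7, A 9, B 7, E 0, D 5. Winner: E.
Instant-runoff — R1 C 18, F 5, A 0, B 3, E 7, D 0 (C winner). Winner: C.
The two methods disagree.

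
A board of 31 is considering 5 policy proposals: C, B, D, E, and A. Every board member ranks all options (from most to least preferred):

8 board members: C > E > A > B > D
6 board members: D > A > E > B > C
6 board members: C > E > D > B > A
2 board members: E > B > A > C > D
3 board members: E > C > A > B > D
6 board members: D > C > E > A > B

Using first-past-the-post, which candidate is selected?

First-place votes: C 14, B 0, D 12, E 5, A 0.
C has the most first-place votes.

C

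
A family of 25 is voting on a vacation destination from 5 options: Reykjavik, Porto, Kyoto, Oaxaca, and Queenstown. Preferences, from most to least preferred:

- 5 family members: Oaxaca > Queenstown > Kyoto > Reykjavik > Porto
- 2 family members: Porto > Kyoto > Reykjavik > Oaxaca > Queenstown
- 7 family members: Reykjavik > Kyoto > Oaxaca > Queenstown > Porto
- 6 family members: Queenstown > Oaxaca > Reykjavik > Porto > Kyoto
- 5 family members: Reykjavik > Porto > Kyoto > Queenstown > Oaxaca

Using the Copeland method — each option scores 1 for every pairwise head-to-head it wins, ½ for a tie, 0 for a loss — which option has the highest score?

Reykjavik: beats Porto, Kyoto, Oaxaca, and Queenstown → score 4.
Porto: beats Kyoto; loses to Reykjavik, Oaxaca, and Queenstown → score 1.
Kyoto: beats Oaxaca and Queenstown; loses to Reykjavik and Porto → score 2.
Oaxaca: beats Porto and Queenstown; loses to Reykjavik and Kyoto → score 2.
Queenstown: beats Porto; loses to Reykjavik, Kyoto, and Oaxaca → score 1.
Reykjavik has the best pairwise record.

Reykjavik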